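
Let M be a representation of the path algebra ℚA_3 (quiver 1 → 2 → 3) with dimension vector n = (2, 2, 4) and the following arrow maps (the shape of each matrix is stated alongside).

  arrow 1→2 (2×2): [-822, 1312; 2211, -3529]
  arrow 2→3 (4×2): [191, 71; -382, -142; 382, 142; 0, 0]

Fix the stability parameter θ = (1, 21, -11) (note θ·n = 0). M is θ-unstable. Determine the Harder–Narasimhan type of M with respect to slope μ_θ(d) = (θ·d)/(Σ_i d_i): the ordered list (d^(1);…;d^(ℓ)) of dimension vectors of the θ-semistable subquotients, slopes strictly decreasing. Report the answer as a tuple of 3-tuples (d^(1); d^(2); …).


Interval decomposition of M: I[1,2], I[1,3], I[3,3]^3.
HN type (ℓ=4): μ^(1)=21; μ^(2)=5; μ^(3)=1; μ^(4)=-11

((0, 1, 0); (0, 1, 1); (2, 0, 0); (0, 0, 3))


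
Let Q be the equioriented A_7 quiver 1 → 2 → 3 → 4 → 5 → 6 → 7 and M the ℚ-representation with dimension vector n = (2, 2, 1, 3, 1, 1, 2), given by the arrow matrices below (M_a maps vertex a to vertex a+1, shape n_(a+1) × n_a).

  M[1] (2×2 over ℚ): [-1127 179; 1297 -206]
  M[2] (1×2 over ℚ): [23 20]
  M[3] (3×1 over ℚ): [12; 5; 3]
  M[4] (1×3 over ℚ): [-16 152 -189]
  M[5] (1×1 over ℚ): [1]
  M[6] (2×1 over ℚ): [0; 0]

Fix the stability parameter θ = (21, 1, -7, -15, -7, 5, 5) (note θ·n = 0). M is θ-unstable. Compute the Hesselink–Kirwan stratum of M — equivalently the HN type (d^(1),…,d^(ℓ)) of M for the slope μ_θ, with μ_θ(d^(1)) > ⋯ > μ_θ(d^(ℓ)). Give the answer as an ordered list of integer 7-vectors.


Barcode: M ≅ I[1,2], I[1,6], I[4,4]^2, I[7,7]^2. HN layers by μ_θ (4 steps, strictly decreasing):
  μ^(1)=11; μ^(2)=5; μ^(3)=-7/5; μ^(4)=-15

((1, 1, 0, 0, 0, 0, 0); (0, 0, 0, 0, 0, 1, 2); (1, 1, 1, 1, 1, 0, 0); (0, 0, 0, 2, 0, 0, 0))


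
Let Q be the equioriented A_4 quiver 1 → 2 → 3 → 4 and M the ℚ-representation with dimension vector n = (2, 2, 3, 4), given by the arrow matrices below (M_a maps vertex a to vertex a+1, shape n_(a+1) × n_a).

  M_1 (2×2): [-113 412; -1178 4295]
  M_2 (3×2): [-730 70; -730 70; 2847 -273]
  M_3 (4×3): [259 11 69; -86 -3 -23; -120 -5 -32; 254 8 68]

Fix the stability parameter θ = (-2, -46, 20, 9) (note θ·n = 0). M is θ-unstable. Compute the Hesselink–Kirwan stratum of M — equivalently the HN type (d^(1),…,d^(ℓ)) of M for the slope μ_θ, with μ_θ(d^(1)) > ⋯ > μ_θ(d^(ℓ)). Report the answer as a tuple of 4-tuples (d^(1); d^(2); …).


Interval decomposition of M: I[1,2], I[1,4], I[3,4]^2, I[4,4].
HN type (ℓ=3): μ^(1)=29/2; μ^(2)=9; μ^(3)=-24

((0, 0, 3, 3); (0, 0, 0, 1); (2, 2, 0, 0))


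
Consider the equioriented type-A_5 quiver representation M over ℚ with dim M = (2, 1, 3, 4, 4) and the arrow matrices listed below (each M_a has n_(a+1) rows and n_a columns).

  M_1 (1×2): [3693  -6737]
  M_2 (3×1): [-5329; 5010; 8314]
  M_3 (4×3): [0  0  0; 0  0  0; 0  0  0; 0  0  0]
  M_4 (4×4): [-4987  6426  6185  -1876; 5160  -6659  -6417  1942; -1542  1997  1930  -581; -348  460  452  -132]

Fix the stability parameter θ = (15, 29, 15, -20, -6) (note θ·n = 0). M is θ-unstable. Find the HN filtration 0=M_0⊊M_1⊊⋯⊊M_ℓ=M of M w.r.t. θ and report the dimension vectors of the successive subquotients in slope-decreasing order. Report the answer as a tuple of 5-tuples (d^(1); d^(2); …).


Barcode: M ≅ I[1,1], I[1,3], I[3,3]^2, I[4,5]^4. HN layers by μ_θ (4 steps, strictly decreasing):
  μ^(1)=22; μ^(2)=15; μ^(3)=-6; μ^(4)=-20

((0, 1, 1, 0, 0); (2, 0, 2, 0, 0); (0, 0, 0, 0, 4); (0, 0, 0, 4, 0))


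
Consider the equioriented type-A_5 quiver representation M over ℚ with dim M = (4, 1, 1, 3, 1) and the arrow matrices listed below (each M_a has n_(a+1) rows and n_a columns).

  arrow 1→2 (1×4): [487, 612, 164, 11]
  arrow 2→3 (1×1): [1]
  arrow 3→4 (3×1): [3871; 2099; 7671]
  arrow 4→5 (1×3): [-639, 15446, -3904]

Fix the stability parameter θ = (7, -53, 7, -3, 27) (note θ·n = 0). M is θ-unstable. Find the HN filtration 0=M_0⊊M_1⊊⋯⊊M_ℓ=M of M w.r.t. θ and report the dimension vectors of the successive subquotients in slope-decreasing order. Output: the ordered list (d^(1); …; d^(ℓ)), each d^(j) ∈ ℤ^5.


Barcode: M ≅ I[1,1]^3, I[1,5], I[4,4]^2. HN layers by μ_θ (5 steps, strictly decreasing):
  μ^(1)=27; μ^(2)=7; μ^(3)=2; μ^(4)=-3; μ^(5)=-23

((0, 0, 0, 0, 1); (3, 0, 0, 0, 0); (0, 0, 1, 1, 0); (0, 0, 0, 2, 0); (1, 1, 0, 0, 0))


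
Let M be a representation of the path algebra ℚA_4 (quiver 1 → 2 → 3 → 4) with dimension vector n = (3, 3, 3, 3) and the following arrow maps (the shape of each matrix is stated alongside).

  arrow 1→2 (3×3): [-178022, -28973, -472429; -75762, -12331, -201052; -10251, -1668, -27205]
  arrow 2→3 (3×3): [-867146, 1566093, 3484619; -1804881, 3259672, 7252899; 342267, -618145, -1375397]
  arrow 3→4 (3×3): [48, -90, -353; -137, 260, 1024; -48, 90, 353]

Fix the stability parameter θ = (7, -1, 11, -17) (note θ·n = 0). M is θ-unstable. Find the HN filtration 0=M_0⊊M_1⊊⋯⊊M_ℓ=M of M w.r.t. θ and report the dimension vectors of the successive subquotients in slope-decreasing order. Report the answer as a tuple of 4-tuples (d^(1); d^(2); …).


Interval decomposition of M: I[1,3], I[1,4]^2, I[4,4].
HN type (ℓ=4): μ^(1)=11; μ^(2)=3; μ^(3)=0; μ^(4)=-17

((0, 0, 1, 0); (1, 1, 0, 0); (2, 2, 2, 2); (0, 0, 0, 1))


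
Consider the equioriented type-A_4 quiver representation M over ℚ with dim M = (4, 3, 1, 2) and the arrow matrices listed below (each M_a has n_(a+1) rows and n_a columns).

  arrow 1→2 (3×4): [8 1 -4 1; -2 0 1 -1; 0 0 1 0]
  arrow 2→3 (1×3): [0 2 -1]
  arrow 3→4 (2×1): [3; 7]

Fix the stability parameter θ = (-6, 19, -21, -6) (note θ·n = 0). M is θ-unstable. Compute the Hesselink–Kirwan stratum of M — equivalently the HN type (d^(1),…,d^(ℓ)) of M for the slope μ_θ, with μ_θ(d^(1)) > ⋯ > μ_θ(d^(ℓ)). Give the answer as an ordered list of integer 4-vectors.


Interval decomposition of M: I[1,1], I[1,2]^2, I[1,4], I[4,4].
HN type (ℓ=3): μ^(1)=19; μ^(2)=-8/3; μ^(3)=-6

((0, 2, 0, 0); (0, 1, 1, 1); (4, 0, 0, 1))


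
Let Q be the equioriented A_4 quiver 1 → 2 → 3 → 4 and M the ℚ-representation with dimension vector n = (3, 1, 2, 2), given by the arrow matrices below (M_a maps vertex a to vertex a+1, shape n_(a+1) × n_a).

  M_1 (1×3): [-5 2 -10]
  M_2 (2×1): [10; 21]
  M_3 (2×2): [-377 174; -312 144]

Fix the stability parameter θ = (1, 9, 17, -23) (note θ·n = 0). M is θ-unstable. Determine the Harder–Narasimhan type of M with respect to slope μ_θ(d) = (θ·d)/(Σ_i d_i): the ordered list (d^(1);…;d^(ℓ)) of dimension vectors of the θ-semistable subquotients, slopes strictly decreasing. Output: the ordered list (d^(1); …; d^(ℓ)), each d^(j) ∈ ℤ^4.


Interval decomposition of M: I[1,1]^2, I[1,4], I[3,3], I[4,4].
HN type (ℓ=3): μ^(1)=17; μ^(2)=1; μ^(3)=-23

((0, 0, 1, 0); (3, 1, 1, 1); (0, 0, 0, 1))


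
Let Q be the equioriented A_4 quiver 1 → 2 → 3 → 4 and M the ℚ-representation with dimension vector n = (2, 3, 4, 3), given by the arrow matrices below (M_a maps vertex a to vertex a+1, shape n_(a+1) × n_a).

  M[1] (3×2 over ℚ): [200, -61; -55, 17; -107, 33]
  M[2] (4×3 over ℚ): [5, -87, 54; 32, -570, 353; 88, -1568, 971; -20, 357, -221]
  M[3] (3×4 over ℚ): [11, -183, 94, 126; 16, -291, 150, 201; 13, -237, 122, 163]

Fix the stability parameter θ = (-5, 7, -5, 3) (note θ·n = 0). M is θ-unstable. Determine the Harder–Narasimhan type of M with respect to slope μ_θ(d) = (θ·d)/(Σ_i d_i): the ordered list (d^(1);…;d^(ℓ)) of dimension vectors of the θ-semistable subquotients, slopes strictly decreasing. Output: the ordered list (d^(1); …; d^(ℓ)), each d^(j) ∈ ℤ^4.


Barcode: M ≅ I[1,4]^2, I[2,4], I[3,3]. HN layers by μ_θ (3 steps, strictly decreasing):
  μ^(1)=3; μ^(2)=1; μ^(3)=-5

((0, 0, 0, 3); (0, 3, 3, 0); (2, 0, 1, 0))


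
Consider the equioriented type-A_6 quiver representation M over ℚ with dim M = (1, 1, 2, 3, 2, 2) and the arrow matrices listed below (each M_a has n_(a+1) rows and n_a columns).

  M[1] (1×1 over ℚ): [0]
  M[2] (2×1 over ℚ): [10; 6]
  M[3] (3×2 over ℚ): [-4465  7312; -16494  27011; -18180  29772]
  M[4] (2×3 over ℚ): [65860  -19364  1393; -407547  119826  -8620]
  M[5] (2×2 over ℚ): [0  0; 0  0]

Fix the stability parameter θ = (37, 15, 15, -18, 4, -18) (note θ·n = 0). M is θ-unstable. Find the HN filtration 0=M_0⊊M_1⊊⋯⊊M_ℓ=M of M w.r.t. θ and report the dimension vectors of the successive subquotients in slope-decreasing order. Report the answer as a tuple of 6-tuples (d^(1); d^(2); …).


Interval decomposition of M: I[1,1], I[2,5], I[3,4], I[4,5], I[6,6]^2.
HN type (ℓ=4): μ^(1)=37; μ^(2)=4; μ^(3)=-3/2; μ^(4)=-18

((1, 0, 0, 0, 0, 0); (0, 1, 1, 1, 2, 0); (0, 0, 1, 1, 0, 0); (0, 0, 0, 1, 0, 2))


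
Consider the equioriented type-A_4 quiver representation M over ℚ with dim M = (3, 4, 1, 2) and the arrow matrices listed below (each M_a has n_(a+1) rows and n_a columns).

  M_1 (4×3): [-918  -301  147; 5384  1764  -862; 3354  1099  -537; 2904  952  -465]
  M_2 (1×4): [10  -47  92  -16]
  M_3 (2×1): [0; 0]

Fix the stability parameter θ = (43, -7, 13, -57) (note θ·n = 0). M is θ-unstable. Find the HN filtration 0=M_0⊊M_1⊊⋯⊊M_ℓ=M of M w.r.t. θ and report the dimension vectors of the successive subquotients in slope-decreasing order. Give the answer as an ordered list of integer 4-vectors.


Barcode: M ≅ I[1,1], I[1,2], I[1,3], I[2,2]^2, I[4,4]^2. HN layers by μ_θ (5 steps, strictly decreasing):
  μ^(1)=43; μ^(2)=18; μ^(3)=49/3; μ^(4)=-7; μ^(5)=-57

((1, 0, 0, 0); (1, 1, 0, 0); (1, 1, 1, 0); (0, 2, 0, 0); (0, 0, 0, 2))


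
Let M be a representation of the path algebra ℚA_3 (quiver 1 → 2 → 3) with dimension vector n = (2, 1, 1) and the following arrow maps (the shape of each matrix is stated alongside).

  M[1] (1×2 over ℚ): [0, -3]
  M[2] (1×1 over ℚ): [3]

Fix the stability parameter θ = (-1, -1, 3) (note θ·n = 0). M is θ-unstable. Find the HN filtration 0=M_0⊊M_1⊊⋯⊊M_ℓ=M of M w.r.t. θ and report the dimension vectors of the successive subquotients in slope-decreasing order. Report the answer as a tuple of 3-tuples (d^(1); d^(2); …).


Barcode: M ≅ I[1,1], I[1,3]. HN layers by μ_θ (2 steps, strictly decreasing):
  μ^(1)=3; μ^(2)=-1

((0, 0, 1); (2, 1, 0))


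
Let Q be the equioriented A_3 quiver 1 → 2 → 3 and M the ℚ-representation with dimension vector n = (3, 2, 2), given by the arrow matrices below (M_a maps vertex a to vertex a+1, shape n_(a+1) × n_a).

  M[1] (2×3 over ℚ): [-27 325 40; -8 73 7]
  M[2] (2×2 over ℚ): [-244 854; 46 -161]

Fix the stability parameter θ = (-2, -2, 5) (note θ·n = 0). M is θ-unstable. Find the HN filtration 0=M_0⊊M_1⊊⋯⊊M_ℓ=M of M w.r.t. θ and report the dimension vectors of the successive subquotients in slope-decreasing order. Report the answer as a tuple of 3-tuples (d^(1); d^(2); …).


Interval decomposition of M: I[1,1], I[1,2], I[1,3], I[3,3].
HN type (ℓ=2): μ^(1)=5; μ^(2)=-2

((0, 0, 2); (3, 2, 0))


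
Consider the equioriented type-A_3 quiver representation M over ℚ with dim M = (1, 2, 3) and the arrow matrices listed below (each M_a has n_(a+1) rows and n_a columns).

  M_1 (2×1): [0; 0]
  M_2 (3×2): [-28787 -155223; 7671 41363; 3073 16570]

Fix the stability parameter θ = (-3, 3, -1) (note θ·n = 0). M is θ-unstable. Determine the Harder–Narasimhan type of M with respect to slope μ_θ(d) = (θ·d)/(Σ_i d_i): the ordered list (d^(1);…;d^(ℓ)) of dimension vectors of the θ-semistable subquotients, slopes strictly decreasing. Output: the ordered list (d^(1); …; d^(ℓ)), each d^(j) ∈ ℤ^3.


Barcode: M ≅ I[1,1], I[2,3]^2, I[3,3]. HN layers by μ_θ (3 steps, strictly decreasing):
  μ^(1)=1; μ^(2)=-1; μ^(3)=-3

((0, 2, 2); (0, 0, 1); (1, 0, 0))


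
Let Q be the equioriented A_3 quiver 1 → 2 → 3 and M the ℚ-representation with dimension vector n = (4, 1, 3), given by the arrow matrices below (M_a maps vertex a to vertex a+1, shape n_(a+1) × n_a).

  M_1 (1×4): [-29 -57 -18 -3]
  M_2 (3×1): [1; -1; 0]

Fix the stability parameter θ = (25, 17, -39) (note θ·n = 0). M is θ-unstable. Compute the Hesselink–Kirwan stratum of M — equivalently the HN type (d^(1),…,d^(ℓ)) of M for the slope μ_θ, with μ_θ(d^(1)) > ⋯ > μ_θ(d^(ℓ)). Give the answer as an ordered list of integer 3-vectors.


Barcode: M ≅ I[1,1]^3, I[1,3], I[3,3]^2. HN layers by μ_θ (3 steps, strictly decreasing):
  μ^(1)=25; μ^(2)=1; μ^(3)=-39

((3, 0, 0); (1, 1, 1); (0, 0, 2))


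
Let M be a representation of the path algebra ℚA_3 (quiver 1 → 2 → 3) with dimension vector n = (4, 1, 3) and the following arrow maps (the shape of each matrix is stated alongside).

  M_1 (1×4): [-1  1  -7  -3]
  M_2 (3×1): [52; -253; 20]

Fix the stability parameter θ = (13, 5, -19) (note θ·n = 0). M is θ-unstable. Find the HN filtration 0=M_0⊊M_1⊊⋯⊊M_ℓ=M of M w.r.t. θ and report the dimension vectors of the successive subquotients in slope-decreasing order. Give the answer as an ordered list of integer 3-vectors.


Barcode: M ≅ I[1,1]^3, I[1,3], I[3,3]^2. HN layers by μ_θ (3 steps, strictly decreasing):
  μ^(1)=13; μ^(2)=-1/3; μ^(3)=-19

((3, 0, 0); (1, 1, 1); (0, 0, 2))


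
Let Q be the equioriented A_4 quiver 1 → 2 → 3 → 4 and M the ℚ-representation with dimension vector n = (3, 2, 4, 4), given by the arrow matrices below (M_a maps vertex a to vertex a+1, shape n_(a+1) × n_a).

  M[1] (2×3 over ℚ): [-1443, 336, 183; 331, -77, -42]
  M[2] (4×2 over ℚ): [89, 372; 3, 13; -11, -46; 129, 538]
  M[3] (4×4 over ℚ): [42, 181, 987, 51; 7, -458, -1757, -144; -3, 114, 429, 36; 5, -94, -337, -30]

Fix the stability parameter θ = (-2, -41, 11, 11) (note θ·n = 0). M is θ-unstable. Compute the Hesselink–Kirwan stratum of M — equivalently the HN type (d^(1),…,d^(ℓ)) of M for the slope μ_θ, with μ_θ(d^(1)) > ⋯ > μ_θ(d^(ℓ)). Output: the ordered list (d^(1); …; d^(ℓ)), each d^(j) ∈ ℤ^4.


Interval decomposition of M: I[1,1], I[1,3], I[1,4], I[3,4]^2, I[4,4].
HN type (ℓ=3): μ^(1)=11; μ^(2)=-2; μ^(3)=-43/2

((0, 0, 4, 4); (1, 0, 0, 0); (2, 2, 0, 0))


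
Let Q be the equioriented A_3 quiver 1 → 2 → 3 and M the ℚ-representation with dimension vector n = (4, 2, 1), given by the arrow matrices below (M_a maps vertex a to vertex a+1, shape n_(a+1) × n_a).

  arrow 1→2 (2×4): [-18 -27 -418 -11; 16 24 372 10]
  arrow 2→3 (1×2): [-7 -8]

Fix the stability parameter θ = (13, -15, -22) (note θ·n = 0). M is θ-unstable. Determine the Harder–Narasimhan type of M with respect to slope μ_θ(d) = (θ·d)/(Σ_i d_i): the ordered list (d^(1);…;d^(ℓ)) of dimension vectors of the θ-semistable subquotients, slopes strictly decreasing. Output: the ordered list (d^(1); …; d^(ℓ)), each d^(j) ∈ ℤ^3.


Barcode: M ≅ I[1,1]^2, I[1,2], I[1,3]. HN layers by μ_θ (3 steps, strictly decreasing):
  μ^(1)=13; μ^(2)=-1; μ^(3)=-8

((2, 0, 0); (1, 1, 0); (1, 1, 1))


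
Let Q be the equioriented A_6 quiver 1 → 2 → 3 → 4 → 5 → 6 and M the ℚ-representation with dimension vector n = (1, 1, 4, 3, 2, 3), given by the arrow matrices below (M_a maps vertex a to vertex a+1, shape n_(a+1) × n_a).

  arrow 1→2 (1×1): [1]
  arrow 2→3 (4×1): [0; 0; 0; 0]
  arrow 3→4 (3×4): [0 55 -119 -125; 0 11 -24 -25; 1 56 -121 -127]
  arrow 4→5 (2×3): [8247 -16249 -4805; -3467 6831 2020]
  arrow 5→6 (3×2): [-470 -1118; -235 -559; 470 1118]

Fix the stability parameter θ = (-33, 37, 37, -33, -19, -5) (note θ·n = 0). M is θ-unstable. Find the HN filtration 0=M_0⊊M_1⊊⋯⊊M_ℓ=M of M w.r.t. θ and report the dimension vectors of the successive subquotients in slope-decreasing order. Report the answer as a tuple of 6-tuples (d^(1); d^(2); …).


Via rank(M_{q-1}∘⋯∘M_p): M ≅ I[1,2], I[3,3], I[3,4], I[3,5], I[3,6], I[6,6]^2.
μ_θ-semistable layers: μ^(1)=37; μ^(2)=2; μ^(3)=-5; μ^(4)=-33

((0, 1, 1, 0, 0, 0); (0, 0, 1, 1, 0, 0); (0, 0, 2, 2, 2, 3); (1, 0, 0, 0, 0, 0))


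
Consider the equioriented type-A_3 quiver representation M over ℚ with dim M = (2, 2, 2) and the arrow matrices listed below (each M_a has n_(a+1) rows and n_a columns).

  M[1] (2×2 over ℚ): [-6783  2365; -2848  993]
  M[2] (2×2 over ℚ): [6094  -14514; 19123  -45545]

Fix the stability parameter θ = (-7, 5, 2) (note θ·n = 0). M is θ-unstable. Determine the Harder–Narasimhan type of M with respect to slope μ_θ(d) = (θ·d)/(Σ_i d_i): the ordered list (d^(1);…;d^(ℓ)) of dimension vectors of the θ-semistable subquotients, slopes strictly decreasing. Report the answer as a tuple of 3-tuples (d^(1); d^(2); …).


Barcode: M ≅ I[1,3]^2. HN layers by μ_θ (2 steps, strictly decreasing):
  μ^(1)=7/2; μ^(2)=-7

((0, 2, 2); (2, 0, 0))


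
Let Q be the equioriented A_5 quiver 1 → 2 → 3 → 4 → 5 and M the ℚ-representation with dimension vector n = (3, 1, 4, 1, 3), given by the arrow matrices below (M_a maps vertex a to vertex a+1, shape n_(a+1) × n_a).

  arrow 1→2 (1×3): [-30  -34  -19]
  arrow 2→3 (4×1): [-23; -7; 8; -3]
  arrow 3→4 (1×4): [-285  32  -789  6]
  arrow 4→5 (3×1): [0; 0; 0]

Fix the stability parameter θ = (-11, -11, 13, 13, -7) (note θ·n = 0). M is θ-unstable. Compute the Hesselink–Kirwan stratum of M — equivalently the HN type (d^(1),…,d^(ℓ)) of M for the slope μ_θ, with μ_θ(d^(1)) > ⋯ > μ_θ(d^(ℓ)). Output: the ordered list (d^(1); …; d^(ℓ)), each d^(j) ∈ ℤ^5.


Barcode: M ≅ I[1,1]^2, I[1,4], I[3,3]^3, I[5,5]^3. HN layers by μ_θ (3 steps, strictly decreasing):
  μ^(1)=13; μ^(2)=-7; μ^(3)=-11

((0, 0, 4, 1, 0); (0, 0, 0, 0, 3); (3, 1, 0, 0, 0))


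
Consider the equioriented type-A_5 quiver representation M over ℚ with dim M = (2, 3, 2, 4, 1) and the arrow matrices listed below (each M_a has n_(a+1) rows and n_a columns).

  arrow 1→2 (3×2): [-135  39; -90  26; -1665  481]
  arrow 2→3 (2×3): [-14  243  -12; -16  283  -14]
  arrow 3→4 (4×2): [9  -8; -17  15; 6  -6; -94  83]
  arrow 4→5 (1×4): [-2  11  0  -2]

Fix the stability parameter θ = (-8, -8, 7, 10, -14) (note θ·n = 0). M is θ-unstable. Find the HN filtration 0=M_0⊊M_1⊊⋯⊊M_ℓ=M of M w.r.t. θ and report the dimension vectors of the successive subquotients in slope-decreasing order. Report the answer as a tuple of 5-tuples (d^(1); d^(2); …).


Interval decomposition of M: I[1,1], I[1,2], I[2,4], I[2,5], I[4,4]^2.
HN type (ℓ=4): μ^(1)=10; μ^(2)=7; μ^(3)=1; μ^(4)=-8

((0, 0, 0, 3, 0); (0, 0, 1, 0, 0); (0, 0, 1, 1, 1); (2, 3, 0, 0, 0))


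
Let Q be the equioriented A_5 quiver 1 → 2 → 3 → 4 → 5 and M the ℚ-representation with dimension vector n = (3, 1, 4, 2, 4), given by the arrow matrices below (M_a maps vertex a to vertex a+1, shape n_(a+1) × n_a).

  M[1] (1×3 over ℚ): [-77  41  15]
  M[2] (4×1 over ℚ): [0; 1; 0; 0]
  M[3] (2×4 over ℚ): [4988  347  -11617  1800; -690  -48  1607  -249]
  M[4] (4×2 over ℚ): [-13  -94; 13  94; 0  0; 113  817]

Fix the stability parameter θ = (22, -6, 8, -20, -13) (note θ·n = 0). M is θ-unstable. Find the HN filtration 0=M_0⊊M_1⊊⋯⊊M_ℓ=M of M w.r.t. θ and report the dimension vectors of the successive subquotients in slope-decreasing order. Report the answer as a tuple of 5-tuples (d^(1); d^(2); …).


Via rank(M_{q-1}∘⋯∘M_p): M ≅ I[1,1]^2, I[1,5], I[3,3]^2, I[3,5], I[5,5]^2.
μ_θ-semistable layers: μ^(1)=22; μ^(2)=8; μ^(3)=-9/5; μ^(4)=-25/3; μ^(5)=-13

((2, 0, 0, 0, 0); (0, 0, 2, 0, 0); (1, 1, 1, 1, 1); (0, 0, 1, 1, 1); (0, 0, 0, 0, 2))


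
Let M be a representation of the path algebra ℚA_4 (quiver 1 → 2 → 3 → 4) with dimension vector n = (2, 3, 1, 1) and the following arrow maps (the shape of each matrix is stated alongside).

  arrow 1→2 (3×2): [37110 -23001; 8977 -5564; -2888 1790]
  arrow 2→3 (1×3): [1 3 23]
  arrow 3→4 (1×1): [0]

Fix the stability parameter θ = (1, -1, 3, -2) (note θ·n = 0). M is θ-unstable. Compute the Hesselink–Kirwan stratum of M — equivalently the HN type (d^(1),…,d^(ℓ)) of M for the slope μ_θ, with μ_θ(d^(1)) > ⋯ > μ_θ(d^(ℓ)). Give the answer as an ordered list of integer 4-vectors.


Interval decomposition of M: I[1,2], I[1,3], I[2,2], I[4,4].
HN type (ℓ=4): μ^(1)=3; μ^(2)=0; μ^(3)=-1; μ^(4)=-2

((0, 0, 1, 0); (2, 2, 0, 0); (0, 1, 0, 0); (0, 0, 0, 1))


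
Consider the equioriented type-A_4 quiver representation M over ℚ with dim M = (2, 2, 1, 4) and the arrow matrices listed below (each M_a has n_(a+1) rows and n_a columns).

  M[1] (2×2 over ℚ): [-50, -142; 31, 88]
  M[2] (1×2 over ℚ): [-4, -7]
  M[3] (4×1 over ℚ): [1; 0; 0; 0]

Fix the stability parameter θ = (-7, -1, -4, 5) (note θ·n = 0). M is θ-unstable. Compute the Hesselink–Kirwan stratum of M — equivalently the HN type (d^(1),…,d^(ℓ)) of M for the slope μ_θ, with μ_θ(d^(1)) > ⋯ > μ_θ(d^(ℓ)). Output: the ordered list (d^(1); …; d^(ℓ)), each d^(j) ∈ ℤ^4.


Interval decomposition of M: I[1,2], I[1,4], I[4,4]^3.
HN type (ℓ=4): μ^(1)=5; μ^(2)=-1; μ^(3)=-5/2; μ^(4)=-7

((0, 0, 0, 4); (0, 1, 0, 0); (0, 1, 1, 0); (2, 0, 0, 0))


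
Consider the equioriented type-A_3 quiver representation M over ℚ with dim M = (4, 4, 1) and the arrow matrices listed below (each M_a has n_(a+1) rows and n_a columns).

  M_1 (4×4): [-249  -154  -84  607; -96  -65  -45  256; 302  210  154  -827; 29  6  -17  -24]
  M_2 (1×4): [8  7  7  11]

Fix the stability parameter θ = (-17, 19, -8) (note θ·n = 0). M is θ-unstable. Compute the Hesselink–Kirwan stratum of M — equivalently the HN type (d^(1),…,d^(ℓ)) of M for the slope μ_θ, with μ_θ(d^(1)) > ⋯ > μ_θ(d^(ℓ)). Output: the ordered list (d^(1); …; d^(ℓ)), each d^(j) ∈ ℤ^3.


Barcode: M ≅ I[1,2]^3, I[1,3]. HN layers by μ_θ (3 steps, strictly decreasing):
  μ^(1)=19; μ^(2)=11/2; μ^(3)=-17

((0, 3, 0); (0, 1, 1); (4, 0, 0))


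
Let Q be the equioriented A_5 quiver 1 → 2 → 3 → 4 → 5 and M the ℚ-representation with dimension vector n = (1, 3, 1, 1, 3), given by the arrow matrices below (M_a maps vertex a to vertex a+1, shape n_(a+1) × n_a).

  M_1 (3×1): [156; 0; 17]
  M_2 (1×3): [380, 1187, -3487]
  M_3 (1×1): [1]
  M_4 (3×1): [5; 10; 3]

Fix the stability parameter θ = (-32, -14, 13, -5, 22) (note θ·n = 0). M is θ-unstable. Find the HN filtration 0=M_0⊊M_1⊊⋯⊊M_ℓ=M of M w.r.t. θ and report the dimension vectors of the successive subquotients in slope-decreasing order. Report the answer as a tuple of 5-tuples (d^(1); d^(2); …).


Barcode: M ≅ I[1,5], I[2,2]^2, I[5,5]^2. HN layers by μ_θ (4 steps, strictly decreasing):
  μ^(1)=22; μ^(2)=4; μ^(3)=-14; μ^(4)=-32

((0, 0, 0, 0, 3); (0, 0, 1, 1, 0); (0, 3, 0, 0, 0); (1, 0, 0, 0, 0))


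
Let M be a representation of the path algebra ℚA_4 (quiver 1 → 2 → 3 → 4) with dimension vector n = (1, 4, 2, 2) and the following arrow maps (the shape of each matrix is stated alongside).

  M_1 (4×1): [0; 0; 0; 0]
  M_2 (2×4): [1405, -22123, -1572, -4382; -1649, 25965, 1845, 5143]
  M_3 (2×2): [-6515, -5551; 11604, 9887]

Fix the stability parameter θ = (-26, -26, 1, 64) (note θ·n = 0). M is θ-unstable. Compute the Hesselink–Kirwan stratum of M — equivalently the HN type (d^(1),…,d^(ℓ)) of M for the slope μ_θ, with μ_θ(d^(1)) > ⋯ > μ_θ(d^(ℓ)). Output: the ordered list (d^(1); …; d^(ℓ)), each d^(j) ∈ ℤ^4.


Barcode: M ≅ I[1,1], I[2,2]^2, I[2,4]^2. HN layers by μ_θ (3 steps, strictly decreasing):
  μ^(1)=64; μ^(2)=1; μ^(3)=-26

((0, 0, 0, 2); (0, 0, 2, 0); (1, 4, 0, 0))


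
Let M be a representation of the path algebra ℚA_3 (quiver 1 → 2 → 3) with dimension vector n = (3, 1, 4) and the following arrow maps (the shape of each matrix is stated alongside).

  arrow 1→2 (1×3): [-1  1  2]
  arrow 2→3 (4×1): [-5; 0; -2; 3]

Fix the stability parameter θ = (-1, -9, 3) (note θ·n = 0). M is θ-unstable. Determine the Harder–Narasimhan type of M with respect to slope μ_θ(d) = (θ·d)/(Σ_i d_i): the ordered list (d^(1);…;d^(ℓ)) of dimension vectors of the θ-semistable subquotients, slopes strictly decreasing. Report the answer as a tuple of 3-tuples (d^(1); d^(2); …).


Via rank(M_{q-1}∘⋯∘M_p): M ≅ I[1,1]^2, I[1,3], I[3,3]^3.
μ_θ-semistable layers: μ^(1)=3; μ^(2)=-1; μ^(3)=-5

((0, 0, 4); (2, 0, 0); (1, 1, 0))


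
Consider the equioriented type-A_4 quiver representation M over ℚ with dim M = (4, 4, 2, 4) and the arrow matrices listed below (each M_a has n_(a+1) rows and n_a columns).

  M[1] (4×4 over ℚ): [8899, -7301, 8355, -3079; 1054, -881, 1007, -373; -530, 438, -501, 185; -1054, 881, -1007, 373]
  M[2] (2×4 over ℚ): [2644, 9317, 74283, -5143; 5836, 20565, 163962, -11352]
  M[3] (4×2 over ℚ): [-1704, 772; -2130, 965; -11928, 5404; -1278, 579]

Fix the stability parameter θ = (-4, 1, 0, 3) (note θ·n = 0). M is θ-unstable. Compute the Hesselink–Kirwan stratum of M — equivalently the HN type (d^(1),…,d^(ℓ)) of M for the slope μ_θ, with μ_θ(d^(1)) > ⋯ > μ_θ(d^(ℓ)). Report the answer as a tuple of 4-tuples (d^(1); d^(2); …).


Interval decomposition of M: I[1,1], I[1,2], I[1,3], I[1,4], I[2,2], I[4,4]^3.
HN type (ℓ=4): μ^(1)=3; μ^(2)=1; μ^(3)=1/2; μ^(4)=-4

((0, 0, 0, 4); (0, 2, 0, 0); (0, 2, 2, 0); (4, 0, 0, 0))


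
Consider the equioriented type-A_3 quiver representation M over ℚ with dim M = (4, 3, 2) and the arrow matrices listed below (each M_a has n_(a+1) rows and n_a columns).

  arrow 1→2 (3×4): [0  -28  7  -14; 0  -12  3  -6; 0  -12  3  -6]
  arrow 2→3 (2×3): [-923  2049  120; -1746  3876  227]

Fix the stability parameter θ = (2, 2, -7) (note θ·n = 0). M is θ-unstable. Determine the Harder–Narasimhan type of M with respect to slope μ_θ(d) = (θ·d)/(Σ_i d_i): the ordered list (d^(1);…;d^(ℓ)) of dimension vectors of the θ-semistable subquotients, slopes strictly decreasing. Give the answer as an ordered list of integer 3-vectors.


Barcode: M ≅ I[1,1]^3, I[1,3], I[2,2], I[2,3]. HN layers by μ_θ (3 steps, strictly decreasing):
  μ^(1)=2; μ^(2)=-1; μ^(3)=-5/2

((3, 1, 0); (1, 1, 1); (0, 1, 1))


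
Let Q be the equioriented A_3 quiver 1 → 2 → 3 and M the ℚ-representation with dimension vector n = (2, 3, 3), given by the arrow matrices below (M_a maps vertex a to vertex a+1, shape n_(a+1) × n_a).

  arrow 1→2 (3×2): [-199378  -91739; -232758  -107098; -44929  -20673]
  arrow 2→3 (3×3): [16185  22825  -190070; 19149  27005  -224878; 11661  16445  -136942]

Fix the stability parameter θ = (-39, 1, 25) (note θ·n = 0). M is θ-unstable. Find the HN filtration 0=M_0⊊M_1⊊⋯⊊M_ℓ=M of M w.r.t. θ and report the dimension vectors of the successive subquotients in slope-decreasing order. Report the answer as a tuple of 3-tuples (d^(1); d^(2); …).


Barcode: M ≅ I[1,2], I[1,3], I[2,2], I[3,3]^2. HN layers by μ_θ (3 steps, strictly decreasing):
  μ^(1)=25; μ^(2)=1; μ^(3)=-39

((0, 0, 3); (0, 3, 0); (2, 0, 0))


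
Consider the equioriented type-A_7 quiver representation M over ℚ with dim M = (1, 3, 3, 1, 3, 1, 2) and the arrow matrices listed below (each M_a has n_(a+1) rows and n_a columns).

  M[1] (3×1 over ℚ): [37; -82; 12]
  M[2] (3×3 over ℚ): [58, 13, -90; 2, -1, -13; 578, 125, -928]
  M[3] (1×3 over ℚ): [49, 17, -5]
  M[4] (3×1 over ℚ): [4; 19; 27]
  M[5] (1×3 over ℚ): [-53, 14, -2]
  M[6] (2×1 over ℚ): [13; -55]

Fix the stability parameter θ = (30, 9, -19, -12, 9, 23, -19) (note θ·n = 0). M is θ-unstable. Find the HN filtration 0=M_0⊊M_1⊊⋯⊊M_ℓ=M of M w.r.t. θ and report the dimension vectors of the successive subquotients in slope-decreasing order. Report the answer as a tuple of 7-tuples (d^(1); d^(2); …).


Via rank(M_{q-1}∘⋯∘M_p): M ≅ I[1,2], I[2,3], I[2,5], I[3,3], I[5,5], I[5,7], I[7,7].
μ_θ-semistable layers: μ^(1)=39/2; μ^(2)=9; μ^(3)=13/3; μ^(4)=-5; μ^(5)=-22/3; μ^(6)=-19

((1, 1, 0, 0, 0, 0, 0); (0, 0, 0, 0, 2, 0, 0); (0, 0, 0, 0, 1, 1, 1); (0, 1, 1, 0, 0, 0, 0); (0, 1, 1, 1, 0, 0, 0); (0, 0, 1, 0, 0, 0, 1))


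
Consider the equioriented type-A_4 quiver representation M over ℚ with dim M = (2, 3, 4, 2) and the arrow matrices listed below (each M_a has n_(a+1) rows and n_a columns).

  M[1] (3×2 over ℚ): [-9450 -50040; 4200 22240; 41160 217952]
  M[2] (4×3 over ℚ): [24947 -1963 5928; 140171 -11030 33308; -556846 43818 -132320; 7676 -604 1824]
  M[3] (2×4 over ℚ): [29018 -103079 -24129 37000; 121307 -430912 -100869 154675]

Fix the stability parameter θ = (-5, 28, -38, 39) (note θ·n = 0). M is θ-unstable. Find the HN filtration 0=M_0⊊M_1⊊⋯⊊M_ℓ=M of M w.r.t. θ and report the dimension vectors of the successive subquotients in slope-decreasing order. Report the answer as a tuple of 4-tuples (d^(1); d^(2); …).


Interval decomposition of M: I[1,1], I[1,4], I[2,2], I[2,4], I[3,3]^2.
HN type (ℓ=4): μ^(1)=39; μ^(2)=28; μ^(3)=-5; μ^(4)=-38

((0, 0, 0, 2); (0, 1, 0, 0); (2, 2, 2, 0); (0, 0, 2, 0))


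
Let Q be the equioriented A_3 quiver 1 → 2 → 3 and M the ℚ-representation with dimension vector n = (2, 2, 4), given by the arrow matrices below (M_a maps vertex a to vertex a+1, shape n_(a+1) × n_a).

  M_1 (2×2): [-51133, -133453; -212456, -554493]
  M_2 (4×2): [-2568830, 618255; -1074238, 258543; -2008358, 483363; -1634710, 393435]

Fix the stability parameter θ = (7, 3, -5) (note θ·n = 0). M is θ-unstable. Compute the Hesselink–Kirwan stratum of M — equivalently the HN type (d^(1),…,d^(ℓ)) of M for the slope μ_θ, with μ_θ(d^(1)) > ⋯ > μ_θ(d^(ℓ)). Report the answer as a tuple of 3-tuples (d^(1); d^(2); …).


Barcode: M ≅ I[1,2], I[1,3], I[3,3]^3. HN layers by μ_θ (3 steps, strictly decreasing):
  μ^(1)=5; μ^(2)=5/3; μ^(3)=-5

((1, 1, 0); (1, 1, 1); (0, 0, 3))


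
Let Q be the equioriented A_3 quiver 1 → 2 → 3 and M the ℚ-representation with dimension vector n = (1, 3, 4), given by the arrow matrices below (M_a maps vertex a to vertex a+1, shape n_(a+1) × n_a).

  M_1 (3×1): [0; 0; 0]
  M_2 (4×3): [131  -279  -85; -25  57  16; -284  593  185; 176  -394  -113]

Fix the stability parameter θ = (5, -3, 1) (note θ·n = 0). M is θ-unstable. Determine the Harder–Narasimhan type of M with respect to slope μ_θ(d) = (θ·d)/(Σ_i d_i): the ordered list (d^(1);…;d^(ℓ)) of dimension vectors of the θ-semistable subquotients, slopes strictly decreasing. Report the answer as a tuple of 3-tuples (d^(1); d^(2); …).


Interval decomposition of M: I[1,1], I[2,3]^3, I[3,3].
HN type (ℓ=3): μ^(1)=5; μ^(2)=1; μ^(3)=-3

((1, 0, 0); (0, 0, 4); (0, 3, 0))


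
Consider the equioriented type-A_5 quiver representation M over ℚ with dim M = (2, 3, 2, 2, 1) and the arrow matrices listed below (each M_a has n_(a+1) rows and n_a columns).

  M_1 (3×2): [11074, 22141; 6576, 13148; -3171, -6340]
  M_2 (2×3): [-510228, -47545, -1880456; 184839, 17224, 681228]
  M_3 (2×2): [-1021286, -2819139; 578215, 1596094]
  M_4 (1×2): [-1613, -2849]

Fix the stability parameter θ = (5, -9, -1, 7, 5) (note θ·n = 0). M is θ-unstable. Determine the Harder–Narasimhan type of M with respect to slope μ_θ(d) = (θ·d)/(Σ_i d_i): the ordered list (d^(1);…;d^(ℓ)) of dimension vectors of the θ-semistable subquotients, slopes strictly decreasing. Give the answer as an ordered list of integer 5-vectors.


Interval decomposition of M: I[1,2], I[1,5], I[2,4].
HN type (ℓ=5): μ^(1)=7; μ^(2)=6; μ^(3)=-1; μ^(4)=-2; μ^(5)=-9

((0, 0, 0, 1, 0); (0, 0, 0, 1, 1); (0, 0, 2, 0, 0); (2, 2, 0, 0, 0); (0, 1, 0, 0, 0))


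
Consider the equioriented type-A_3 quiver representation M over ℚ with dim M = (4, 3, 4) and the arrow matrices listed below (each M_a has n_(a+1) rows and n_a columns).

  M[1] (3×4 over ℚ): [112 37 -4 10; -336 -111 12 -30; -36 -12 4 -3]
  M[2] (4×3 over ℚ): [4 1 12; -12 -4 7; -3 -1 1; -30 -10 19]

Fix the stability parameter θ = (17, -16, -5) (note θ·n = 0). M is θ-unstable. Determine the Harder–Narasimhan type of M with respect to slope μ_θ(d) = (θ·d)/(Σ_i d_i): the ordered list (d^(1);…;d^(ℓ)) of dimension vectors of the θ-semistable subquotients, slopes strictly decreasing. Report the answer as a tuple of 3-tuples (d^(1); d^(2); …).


Via rank(M_{q-1}∘⋯∘M_p): M ≅ I[1,1]^2, I[1,3]^2, I[2,3], I[3,3].
μ_θ-semistable layers: μ^(1)=17; μ^(2)=-4/3; μ^(3)=-5; μ^(4)=-16

((2, 0, 0); (2, 2, 2); (0, 0, 2); (0, 1, 0))


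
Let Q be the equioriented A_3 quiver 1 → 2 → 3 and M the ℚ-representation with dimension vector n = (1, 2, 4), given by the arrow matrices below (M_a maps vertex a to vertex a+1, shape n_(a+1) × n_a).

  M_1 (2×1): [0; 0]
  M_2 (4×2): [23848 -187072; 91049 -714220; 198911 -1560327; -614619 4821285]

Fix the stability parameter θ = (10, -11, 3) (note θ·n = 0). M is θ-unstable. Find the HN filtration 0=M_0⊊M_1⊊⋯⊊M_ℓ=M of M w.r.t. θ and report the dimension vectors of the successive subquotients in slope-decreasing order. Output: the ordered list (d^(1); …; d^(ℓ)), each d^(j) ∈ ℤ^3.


Interval decomposition of M: I[1,1], I[2,3]^2, I[3,3]^2.
HN type (ℓ=3): μ^(1)=10; μ^(2)=3; μ^(3)=-11

((1, 0, 0); (0, 0, 4); (0, 2, 0))


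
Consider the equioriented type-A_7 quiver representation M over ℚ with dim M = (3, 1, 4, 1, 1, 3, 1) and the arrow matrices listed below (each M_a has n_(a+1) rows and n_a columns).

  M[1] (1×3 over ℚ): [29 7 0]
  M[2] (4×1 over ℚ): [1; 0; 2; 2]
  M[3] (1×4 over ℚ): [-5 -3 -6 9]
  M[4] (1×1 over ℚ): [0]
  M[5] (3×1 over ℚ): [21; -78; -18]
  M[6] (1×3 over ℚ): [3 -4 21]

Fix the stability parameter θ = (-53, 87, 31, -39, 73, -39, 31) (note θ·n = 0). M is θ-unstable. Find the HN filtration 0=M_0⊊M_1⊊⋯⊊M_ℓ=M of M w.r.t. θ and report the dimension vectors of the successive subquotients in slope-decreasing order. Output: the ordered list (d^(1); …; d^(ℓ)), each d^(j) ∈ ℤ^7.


Via rank(M_{q-1}∘⋯∘M_p): M ≅ I[1,1]^2, I[1,4], I[3,3]^3, I[5,7], I[6,6]^2.
μ_θ-semistable layers: μ^(1)=31; μ^(2)=79/3; μ^(3)=17; μ^(4)=-39; μ^(5)=-53

((0, 0, 3, 0, 0, 0, 1); (0, 1, 1, 1, 0, 0, 0); (0, 0, 0, 0, 1, 1, 0); (0, 0, 0, 0, 0, 2, 0); (3, 0, 0, 0, 0, 0, 0))


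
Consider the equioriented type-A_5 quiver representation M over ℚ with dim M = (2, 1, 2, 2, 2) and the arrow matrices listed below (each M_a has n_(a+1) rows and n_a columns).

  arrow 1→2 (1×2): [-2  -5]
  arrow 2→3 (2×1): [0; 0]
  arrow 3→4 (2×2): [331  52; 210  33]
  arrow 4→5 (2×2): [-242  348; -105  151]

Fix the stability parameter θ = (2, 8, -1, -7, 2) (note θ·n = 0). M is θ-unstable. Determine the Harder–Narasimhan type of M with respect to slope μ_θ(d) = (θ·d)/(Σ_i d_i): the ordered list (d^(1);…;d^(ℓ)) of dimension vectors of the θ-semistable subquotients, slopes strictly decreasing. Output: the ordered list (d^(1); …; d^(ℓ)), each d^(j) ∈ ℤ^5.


Via rank(M_{q-1}∘⋯∘M_p): M ≅ I[1,1], I[1,2], I[3,5]^2.
μ_θ-semistable layers: μ^(1)=8; μ^(2)=2; μ^(3)=-4

((0, 1, 0, 0, 0); (2, 0, 0, 0, 2); (0, 0, 2, 2, 0))


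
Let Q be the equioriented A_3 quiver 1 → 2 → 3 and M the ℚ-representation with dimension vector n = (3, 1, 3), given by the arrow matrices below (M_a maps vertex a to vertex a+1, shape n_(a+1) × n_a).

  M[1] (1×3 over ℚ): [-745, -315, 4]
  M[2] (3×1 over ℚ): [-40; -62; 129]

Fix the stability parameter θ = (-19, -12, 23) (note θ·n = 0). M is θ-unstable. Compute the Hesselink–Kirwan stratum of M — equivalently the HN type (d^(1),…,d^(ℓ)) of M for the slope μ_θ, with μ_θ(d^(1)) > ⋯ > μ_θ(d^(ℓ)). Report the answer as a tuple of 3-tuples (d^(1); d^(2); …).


Interval decomposition of M: I[1,1]^2, I[1,3], I[3,3]^2.
HN type (ℓ=3): μ^(1)=23; μ^(2)=-12; μ^(3)=-19

((0, 0, 3); (0, 1, 0); (3, 0, 0))


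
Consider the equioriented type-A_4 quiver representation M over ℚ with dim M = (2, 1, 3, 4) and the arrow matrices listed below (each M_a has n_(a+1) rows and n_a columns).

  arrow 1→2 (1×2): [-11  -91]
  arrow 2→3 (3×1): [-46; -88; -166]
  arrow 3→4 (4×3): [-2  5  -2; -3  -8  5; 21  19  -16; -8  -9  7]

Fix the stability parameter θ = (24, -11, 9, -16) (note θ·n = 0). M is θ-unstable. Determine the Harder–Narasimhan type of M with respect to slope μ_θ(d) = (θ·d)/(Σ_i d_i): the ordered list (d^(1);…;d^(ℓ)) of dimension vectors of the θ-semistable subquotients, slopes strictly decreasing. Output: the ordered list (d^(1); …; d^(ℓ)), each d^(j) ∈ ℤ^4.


Via rank(M_{q-1}∘⋯∘M_p): M ≅ I[1,1], I[1,4], I[3,4]^2, I[4,4].
μ_θ-semistable layers: μ^(1)=24; μ^(2)=3/2; μ^(3)=-7/2; μ^(4)=-16

((1, 0, 0, 0); (1, 1, 1, 1); (0, 0, 2, 2); (0, 0, 0, 1))


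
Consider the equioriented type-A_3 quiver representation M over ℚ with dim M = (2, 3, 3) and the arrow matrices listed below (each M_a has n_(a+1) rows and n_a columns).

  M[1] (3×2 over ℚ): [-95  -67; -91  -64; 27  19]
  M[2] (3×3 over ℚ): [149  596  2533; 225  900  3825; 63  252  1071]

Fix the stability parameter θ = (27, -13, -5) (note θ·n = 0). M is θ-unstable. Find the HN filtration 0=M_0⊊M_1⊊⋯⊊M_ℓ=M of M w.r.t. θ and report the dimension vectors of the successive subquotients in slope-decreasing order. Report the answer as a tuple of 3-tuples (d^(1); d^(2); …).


Via rank(M_{q-1}∘⋯∘M_p): M ≅ I[1,2]^2, I[2,3], I[3,3]^2.
μ_θ-semistable layers: μ^(1)=7; μ^(2)=-5; μ^(3)=-13

((2, 2, 0); (0, 0, 3); (0, 1, 0))


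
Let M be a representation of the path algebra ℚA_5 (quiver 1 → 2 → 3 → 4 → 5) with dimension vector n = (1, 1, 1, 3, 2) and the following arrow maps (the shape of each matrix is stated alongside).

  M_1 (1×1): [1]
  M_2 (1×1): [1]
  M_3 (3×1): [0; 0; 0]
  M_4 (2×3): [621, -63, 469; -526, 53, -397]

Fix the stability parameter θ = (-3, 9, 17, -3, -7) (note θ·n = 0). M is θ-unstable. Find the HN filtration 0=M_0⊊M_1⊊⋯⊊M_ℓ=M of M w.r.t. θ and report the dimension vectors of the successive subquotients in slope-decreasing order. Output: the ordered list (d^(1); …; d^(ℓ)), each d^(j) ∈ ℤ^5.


Barcode: M ≅ I[1,3], I[4,4], I[4,5]^2. HN layers by μ_θ (4 steps, strictly decreasing):
  μ^(1)=17; μ^(2)=9; μ^(3)=-3; μ^(4)=-5

((0, 0, 1, 0, 0); (0, 1, 0, 0, 0); (1, 0, 0, 1, 0); (0, 0, 0, 2, 2))


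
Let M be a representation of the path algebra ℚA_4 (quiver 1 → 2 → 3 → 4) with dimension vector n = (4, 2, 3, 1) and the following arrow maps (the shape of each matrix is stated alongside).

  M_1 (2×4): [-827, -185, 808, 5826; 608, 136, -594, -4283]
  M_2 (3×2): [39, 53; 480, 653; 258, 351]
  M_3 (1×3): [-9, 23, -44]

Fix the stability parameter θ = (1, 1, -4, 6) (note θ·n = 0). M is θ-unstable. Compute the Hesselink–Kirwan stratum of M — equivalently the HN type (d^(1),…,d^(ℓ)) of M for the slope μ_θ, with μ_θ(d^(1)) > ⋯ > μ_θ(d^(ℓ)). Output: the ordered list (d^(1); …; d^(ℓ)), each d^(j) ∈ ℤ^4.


Via rank(M_{q-1}∘⋯∘M_p): M ≅ I[1,1]^2, I[1,3], I[1,4], I[3,3].
μ_θ-semistable layers: μ^(1)=6; μ^(2)=1; μ^(3)=-2/3; μ^(4)=-4

((0, 0, 0, 1); (2, 0, 0, 0); (2, 2, 2, 0); (0, 0, 1, 0))


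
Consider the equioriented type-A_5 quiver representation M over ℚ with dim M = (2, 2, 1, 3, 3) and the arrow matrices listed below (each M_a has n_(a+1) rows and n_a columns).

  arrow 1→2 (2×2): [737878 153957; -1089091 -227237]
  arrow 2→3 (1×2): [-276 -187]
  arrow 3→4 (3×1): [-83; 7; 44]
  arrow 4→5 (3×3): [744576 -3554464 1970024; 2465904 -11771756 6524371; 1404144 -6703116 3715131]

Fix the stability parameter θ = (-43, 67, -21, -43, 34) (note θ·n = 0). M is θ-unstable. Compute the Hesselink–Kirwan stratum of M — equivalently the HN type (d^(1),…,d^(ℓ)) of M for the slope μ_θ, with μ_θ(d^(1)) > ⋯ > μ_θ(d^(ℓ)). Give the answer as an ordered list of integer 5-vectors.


Interval decomposition of M: I[1,2], I[1,4], I[4,4], I[4,5], I[5,5]^2.
HN type (ℓ=4): μ^(1)=67; μ^(2)=34; μ^(3)=1; μ^(4)=-43

((0, 1, 0, 0, 0); (0, 0, 0, 0, 3); (0, 1, 1, 1, 0); (2, 0, 0, 2, 0))
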